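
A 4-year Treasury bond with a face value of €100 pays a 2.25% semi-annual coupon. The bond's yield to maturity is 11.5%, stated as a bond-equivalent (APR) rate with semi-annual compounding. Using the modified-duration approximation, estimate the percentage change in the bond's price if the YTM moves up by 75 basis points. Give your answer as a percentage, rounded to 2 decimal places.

Periodic yield y = 0.0575. Modified duration first:
  t   CF        PV=CF/(1+0.0575)^t    t·PV
  1        1.125         1.0638         1.0638
  2        1.125         1.0060         2.0120
  3        1.125         0.9513         2.8539
  4        1.125         0.8996         3.5982
  5        1.125         0.8506         4.2532
  6        1.125         0.8044         4.8264
  7        1.125         0.7607         5.3246
  8      101.125        64.6570       517.2560
  Σ                     70.9934       541.1881
P = 70.9934; D_Mac = 7.62308 half-year periods = 3.81154 yrs; D_mod = 3.81154/(1+0.0575) = 3.60429 yrs.
ΔP/P ≈ -D_mod · Δy = -3.60429 × (+0.0075) = -0.027032 = -2.7032%.

-2.70%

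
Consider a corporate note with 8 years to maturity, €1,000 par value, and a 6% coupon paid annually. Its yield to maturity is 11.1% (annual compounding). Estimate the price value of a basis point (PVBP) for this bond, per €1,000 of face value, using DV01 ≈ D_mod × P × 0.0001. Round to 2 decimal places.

€0.42

Periodic yield y = 0.111.
  t   CF        PV=CF/(1+0.111)^t    t·PV
  1        60.00        54.0054        54.0054
  2        60.00        48.6097        97.2194
  3        60.00        43.7531       131.2594
  4        60.00        39.3818       157.5270
  5        60.00        35.4471       177.2356
  6        60.00        31.9056       191.4336
  7        60.00        28.7179       201.0254
  8     1,060.00       456.6604     3,653.2835
  Σ                    738.4811     4,662.9893
P = 738.4811; D_Mac = 6.31430 yrs; D_mod = 5.68344 yrs.
DV01 ≈ 5.68344 × 738.4811 × 0.0001 = 0.419711.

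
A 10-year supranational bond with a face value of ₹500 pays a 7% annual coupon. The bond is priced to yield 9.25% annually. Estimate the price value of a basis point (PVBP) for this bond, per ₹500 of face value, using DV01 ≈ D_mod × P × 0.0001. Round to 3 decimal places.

₹0.286

Periodic yield y = 0.0925.
  t   CF        PV=CF/(1+0.0925)^t    t·PV
  1        35.00        32.0366        32.0366
  2        35.00        29.3241        58.6483
  3        35.00        26.8413        80.5239
  4        35.00        24.5687        98.2748
  5        35.00        22.4885       112.4426
  6        35.00        20.5845       123.5067
  7        35.00        18.8416       131.8912
  8        35.00        17.2463       137.9706
  9        35.00        15.7861       142.0750
  10      535.00       220.8713     2,208.7132
  Σ                    428.5891     3,126.0829
P = 428.5891; D_Mac = 7.29389 yrs; D_mod = 6.67633 yrs.
DV01 ≈ 6.67633 × 428.5891 × 0.0001 = 0.286140.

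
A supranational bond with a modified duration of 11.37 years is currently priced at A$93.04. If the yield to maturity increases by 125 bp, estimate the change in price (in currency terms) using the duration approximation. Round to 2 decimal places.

Duration approximation: ΔP/P ≈ -D_mod · Δy = -11.37 × (+0.0125) = -0.142125.
ΔP ≈ 93.04 × (-0.142125) = -13.22331.

-A$13.22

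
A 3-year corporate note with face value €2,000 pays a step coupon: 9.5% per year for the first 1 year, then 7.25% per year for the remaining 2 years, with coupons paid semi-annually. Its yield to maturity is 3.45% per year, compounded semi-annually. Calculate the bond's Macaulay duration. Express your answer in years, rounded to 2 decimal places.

Periodic yield y = 0.01725. Discount each cash flow and weight by its period:
  t   CF        PV=CF/(1+0.01725)^t    t·PV
  1        95.00        93.3890        93.3890
  2        95.00        91.8054       183.6108
  3        72.50        68.8739       206.6218
  4        72.50        67.7060       270.8240
  5        72.50        66.5579       332.7894
  6     2,072.50     1,870.3735    11,222.2412
  Σ                  2,258.7058    12,309.4763
Price P = Σ PV = 2,258.7058.
Macaulay duration = Σ(t·PV) / P = 12,309.4763 / 2,258.7058 = 5.44979 half-year periods.
In years: 5.44979 / 2 = 2.72490 years.

2.72 years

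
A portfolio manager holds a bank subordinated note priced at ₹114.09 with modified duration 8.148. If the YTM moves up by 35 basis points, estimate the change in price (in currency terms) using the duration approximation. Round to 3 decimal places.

-₹3.254

Duration approximation: ΔP/P ≈ -D_mod · Δy = -8.148 × (+0.0035) = -0.028518.
ΔP ≈ 114.09 × (-0.028518) = -3.25361862.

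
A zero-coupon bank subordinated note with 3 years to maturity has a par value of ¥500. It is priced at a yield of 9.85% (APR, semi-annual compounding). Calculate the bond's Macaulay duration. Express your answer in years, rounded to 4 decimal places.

3.0000 years

A zero-coupon bond has a single cash flow at maturity, so its Macaulay duration equals its maturity: 3 years.
(Equivalently: 6 semi-annual periods ÷ 2 = 3 years.)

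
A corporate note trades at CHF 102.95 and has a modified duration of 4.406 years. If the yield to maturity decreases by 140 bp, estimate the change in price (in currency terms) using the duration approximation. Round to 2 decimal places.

+CHF 6.35

Duration approximation: ΔP/P ≈ -D_mod · Δy = -4.406 × (-0.014) = +0.061684.
ΔP ≈ 102.95 × (+0.061684) = +6.3503678.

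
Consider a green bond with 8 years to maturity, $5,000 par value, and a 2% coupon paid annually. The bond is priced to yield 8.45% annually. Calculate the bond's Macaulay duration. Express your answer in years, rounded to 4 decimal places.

7.3026 years

Periodic yield y = 0.0845. Discount each cash flow and weight by its year:
  t   CF        PV=CF/(1+0.0845)^t    t·PV
  1       100.00        92.2084        92.2084
  2       100.00        85.0239       170.0477
  3       100.00        78.3991       235.1974
  4       100.00        72.2906       289.1624
  5       100.00        66.6580       333.2900
  6       100.00        61.4643       368.7856
  7       100.00        56.6752       396.7264
  8     5,100.00     2,665.2241    21,321.7925
  Σ                  3,177.9435    23,207.2104
Price P = Σ PV = 3,177.9435.
Macaulay duration = Σ(t·PV) / P = 23,207.2104 / 3,177.9435 = 7.30259 years.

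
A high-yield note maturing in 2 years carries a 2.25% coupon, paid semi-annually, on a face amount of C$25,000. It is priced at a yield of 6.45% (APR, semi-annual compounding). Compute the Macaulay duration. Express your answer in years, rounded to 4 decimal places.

1.9653 years

Periodic yield y = 0.03225. Discount each cash flow and weight by its period:
  t   CF        PV=CF/(1+0.03225)^t    t·PV
  1       281.25       272.4631       272.4631
  2       281.25       263.9507       527.9013
  3       281.25       255.7042       767.1126
  4    25,281.25    22,266.8599    89,067.4397
  Σ                 23,058.9778    90,634.9167
Price P = Σ PV = 23,058.9778.
Macaulay duration = Σ(t·PV) / P = 90,634.9167 / 23,058.9778 = 3.93057 half-year periods.
In years: 3.93057 / 2 = 1.96528 years.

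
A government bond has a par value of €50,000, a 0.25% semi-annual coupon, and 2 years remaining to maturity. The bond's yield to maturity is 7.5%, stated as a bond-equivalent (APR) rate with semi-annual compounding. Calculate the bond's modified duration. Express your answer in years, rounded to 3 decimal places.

Periodic yield y = 0.0375. First find Macaulay duration:
  t   CF        PV=CF/(1+0.0375)^t    t·PV
  1        62.50        60.2410        60.2410
  2        62.50        58.0636       116.1272
  3        62.50        55.9649       167.8947
  4    50,062.50    43,207.5968   172,830.3873
  Σ                 43,381.8663   173,174.6501
P = 43,381.8663; Macaulay duration = 173,174.6501 / 43,381.8663 = 3.99187 half-year periods = 1.99593 years.
Modified duration = D_Mac / (1 + y) = 1.99593 / 1.0375 = 1.92379 years.

1.924 years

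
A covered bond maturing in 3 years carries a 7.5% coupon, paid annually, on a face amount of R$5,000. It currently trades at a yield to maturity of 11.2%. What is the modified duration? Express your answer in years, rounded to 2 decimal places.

Periodic yield y = 0.112. First find Macaulay duration:
  t   CF        PV=CF/(1+0.112)^t    t·PV
  1       375.00       337.2302       337.2302
  2       375.00       303.2646       606.5292
  3     5,375.00     3,908.9859    11,726.9578
  Σ                  4,549.4807    12,670.7172
P = 4,549.4807; Macaulay duration = 12,670.7172 / 4,549.4807 = 2.78509 years.
Modified duration = D_Mac / (1 + y) = 2.78509 / 1.112 = 2.50458 years.

2.50 years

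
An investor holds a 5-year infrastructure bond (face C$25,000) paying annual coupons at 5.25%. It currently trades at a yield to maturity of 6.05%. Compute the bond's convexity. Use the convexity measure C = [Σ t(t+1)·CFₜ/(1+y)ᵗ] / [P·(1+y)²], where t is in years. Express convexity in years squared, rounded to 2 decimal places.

With y = 0.0605:
  t   CF        PV=CF/(1+0.0605)^t    t·PV        t(t+1)·PV
  1     1,312.50     1,237.6238     1,237.6238       2,475.2475
  2     1,312.50     1,167.0191     2,334.0382       7,002.1146
  3     1,312.50     1,100.4423     3,301.3270      13,205.3081
  4     1,312.50     1,037.6637     4,150.6548      20,753.2738
  5    26,312.50    19,615.9230    98,079.6152     588,477.6911
  Σ                 24,158.6719   109,103.2590     631,913.6353
P = 24,158.6719.
Convexity = Σ t(t+1)·PV / [P·(1+y)²] = 631,913.6353 / (24,158.6719 × 1.124660) = 23.25752.

23.26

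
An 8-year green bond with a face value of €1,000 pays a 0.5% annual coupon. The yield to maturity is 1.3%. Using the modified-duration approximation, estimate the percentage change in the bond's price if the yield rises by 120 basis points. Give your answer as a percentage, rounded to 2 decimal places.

Periodic yield y = 0.013. Modified duration first:
  t   CF        PV=CF/(1+0.013)^t    t·PV
  1         5.00         4.9358         4.9358
  2         5.00         4.8725         9.7450
  3         5.00         4.8100        14.4299
  4         5.00         4.7482        18.9929
  5         5.00         4.6873        23.4365
  6         5.00         4.6271        27.7629
  7         5.00         4.5678        31.9744
  8     1,005.00       906.3386     7,250.7092
  Σ                    939.5874     7,381.9866
P = 939.5874; D_Mac = 7.85663 yrs; D_mod = 7.85663/(1+0.013) = 7.75580 yrs.
ΔP/P ≈ -D_mod · Δy = -7.75580 × (+0.012) = -0.093070 = -9.3070%.

-9.31%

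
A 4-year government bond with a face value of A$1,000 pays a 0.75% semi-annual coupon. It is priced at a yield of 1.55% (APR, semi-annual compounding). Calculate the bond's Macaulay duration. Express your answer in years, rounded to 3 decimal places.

Periodic yield y = 0.00775. Discount each cash flow and weight by its period:
  t   CF        PV=CF/(1+0.00775)^t    t·PV
  1         3.75         3.7212         3.7212
  2         3.75         3.6925         7.3851
  3         3.75         3.6641        10.9924
  4         3.75         3.6360        14.5439
  5         3.75         3.6080        18.0400
  6         3.75         3.5803        21.4816
  7         3.75         3.5527        24.8691
  8     1,003.75       943.6330     7,549.0637
  Σ                    969.0878     7,650.0969
Price P = Σ PV = 969.0878.
Macaulay duration = Σ(t·PV) / P = 7,650.0969 / 969.0878 = 7.89412 half-year periods.
In years: 7.89412 / 2 = 3.94706 years.

3.947 years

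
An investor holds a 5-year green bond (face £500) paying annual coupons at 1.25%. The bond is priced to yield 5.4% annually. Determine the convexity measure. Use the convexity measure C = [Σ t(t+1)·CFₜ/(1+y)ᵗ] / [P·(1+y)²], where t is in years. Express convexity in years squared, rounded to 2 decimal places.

26.02

With y = 0.054:
  t   CF        PV=CF/(1+0.054)^t    t·PV        t(t+1)·PV
  1         6.25         5.9298         5.9298          11.8596
  2         6.25         5.6260        11.2520          33.7559
  3         6.25         5.3377        16.0132          64.0530
  4         6.25         5.0643        20.2571         101.2856
  5       506.25       389.1903     1,945.9514      11,675.7083
  Σ                    411.1481     1,999.4035      11,886.6624
P = 411.1481.
Convexity = Σ t(t+1)·PV / [P·(1+y)²] = 11,886.6624 / (411.1481 × 1.110916) = 26.02438.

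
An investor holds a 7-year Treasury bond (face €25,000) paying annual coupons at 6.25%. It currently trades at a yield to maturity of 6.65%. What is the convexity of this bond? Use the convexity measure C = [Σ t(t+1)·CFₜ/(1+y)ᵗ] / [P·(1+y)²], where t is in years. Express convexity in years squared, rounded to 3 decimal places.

38.727

With y = 0.0665:
  t   CF        PV=CF/(1+0.0665)^t    t·PV        t(t+1)·PV
  1     1,562.50     1,465.0727     1,465.0727       2,930.1453
  2     1,562.50     1,373.7203     2,747.4405       8,242.3216
  3     1,562.50     1,288.0640     3,864.1920      15,456.7682
  4     1,562.50     1,207.7487     4,830.9949      24,154.9745
  5     1,562.50     1,132.4414     5,662.2069      33,973.2411
  6     1,562.50     1,061.8297     6,370.9782      44,596.8473
  7    26,562.50    16,925.5554   118,478.8879     947,831.1029
  Σ                 24,454.4322   143,419.7730   1,077,185.4009
P = 24,454.4322.
Convexity = Σ t(t+1)·PV / [P·(1+y)²] = 1,077,185.4009 / (24,454.4322 × 1.137422) = 38.72676.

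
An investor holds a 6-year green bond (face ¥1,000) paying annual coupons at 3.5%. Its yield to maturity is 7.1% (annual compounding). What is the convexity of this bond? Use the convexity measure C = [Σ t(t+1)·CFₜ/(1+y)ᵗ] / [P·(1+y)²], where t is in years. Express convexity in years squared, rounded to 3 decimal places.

With y = 0.071:
  t   CF        PV=CF/(1+0.071)^t    t·PV        t(t+1)·PV
  1        35.00        32.6797        32.6797          65.3595
  2        35.00        30.5133        61.0266         183.0798
  3        35.00        28.4905        85.4714         341.8857
  4        35.00        26.6017       106.4070         532.0349
  5        35.00        24.8382       124.1912         745.1470
  6     1,035.00       685.8095     4,114.8573      28,804.0009
  Σ                    828.9330     4,524.6332      30,671.5077
P = 828.9330.
Convexity = Σ t(t+1)·PV / [P·(1+y)²] = 30,671.5077 / (828.9330 × 1.147041) = 32.25795.

32.258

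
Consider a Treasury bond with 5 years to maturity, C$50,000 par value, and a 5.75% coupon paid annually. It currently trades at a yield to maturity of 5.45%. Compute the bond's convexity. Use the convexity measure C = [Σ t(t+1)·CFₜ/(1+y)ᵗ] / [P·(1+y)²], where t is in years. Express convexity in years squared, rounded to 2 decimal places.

With y = 0.0545:
  t   CF        PV=CF/(1+0.0545)^t    t·PV        t(t+1)·PV
  1     2,875.00     2,726.4106     2,726.4106       5,452.8212
  2     2,875.00     2,585.5008     5,171.0017      15,513.0050
  3     2,875.00     2,451.8737     7,355.6211      29,422.4845
  4     2,875.00     2,325.1529     9,300.6115      46,503.0575
  5    52,875.00    40,552.4838   202,762.4192   1,216,574.5155
  Σ                 50,641.4219   227,316.0642   1,313,465.8837
P = 50,641.4219.
Convexity = Σ t(t+1)·PV / [P·(1+y)²] = 1,313,465.8837 / (50,641.4219 × 1.111970) = 23.32490.

23.32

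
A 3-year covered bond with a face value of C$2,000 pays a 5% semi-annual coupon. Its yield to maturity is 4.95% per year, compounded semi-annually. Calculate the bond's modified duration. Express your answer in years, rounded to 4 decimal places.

Periodic yield y = 0.02475. First find Macaulay duration:
  t   CF        PV=CF/(1+0.02475)^t    t·PV
  1        50.00        48.7924        48.7924
  2        50.00        47.6139        95.2279
  3        50.00        46.4640       139.3919
  4        50.00        45.3418       181.3670
  5        50.00        44.2466       221.2332
  6     2,050.00     1,770.2977    10,621.7861
  Σ                  2,002.7564    11,307.7985
P = 2,002.7564; Macaulay duration = 11,307.7985 / 2,002.7564 = 5.64612 half-year periods = 2.82306 years.
Modified duration = D_Mac / (1 + y) = 2.82306 / 1.02475 = 2.75488 years.

2.7549 years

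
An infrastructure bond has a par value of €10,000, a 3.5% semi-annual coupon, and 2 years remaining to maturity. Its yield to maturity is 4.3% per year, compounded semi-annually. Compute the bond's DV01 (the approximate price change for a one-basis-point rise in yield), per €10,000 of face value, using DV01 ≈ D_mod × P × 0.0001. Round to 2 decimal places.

€1.88

Periodic yield y = 0.0215.
  t   CF        PV=CF/(1+0.0215)^t    t·PV
  1       175.00       171.3167       171.3167
  2       175.00       167.7109       335.4218
  3       175.00       164.1810       492.5430
  4    10,175.00     9,345.0350    37,380.1401
  Σ                  9,848.2437    38,379.4217
P = 9,848.2437; D_Mac = 3.89708 half-year periods = 1.94854 yrs; D_mod = 1.90753 yrs.
DV01 ≈ 1.90753 × 9,848.2437 × 0.0001 = 1.878582.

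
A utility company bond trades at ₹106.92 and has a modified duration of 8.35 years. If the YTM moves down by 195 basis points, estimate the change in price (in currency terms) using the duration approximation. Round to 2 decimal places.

Duration approximation: ΔP/P ≈ -D_mod · Δy = -8.35 × (-0.0195) = +0.162825.
ΔP ≈ 106.92 × (+0.162825) = +17.409249.

+₹17.41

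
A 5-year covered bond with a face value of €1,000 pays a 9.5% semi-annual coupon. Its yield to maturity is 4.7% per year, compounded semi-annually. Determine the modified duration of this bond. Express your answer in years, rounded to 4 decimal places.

4.0927 years

Periodic yield y = 0.0235. First find Macaulay duration:
  t   CF        PV=CF/(1+0.0235)^t    t·PV
  1        47.50        46.4094        46.4094
  2        47.50        45.3438        90.6876
  3        47.50        44.3027       132.9081
  4        47.50        43.2855       173.1419
  5        47.50        42.2916       211.4581
  6        47.50        41.3206       247.9235
  7        47.50        40.3719       282.6030
  8        47.50        39.4449       315.5592
  9        47.50        38.5392       346.8530
  10    1,047.50       830.3775     8,303.7748
  Σ                  1,211.6870    10,151.3186
P = 1,211.6870; Macaulay duration = 10,151.3186 / 1,211.6870 = 8.37784 half-year periods = 4.18892 years.
Modified duration = D_Mac / (1 + y) = 4.18892 / 1.0235 = 4.09274 years.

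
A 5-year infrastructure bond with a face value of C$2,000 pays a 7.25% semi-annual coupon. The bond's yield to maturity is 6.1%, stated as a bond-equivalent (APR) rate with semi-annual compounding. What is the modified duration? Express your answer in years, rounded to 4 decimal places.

Periodic yield y = 0.0305. First find Macaulay duration:
  t   CF        PV=CF/(1+0.0305)^t    t·PV
  1        72.50        70.3542        70.3542
  2        72.50        68.2719       136.5438
  3        72.50        66.2512       198.7537
  4        72.50        64.2904       257.1615
  5        72.50        62.3876       311.9378
  6        72.50        60.5411       363.2464
  7        72.50        58.7492       411.2445
  8        72.50        57.0104       456.0831
  9        72.50        55.3230       497.9074
  10    2,072.50     1,534.6685    15,346.6850
  Σ                  2,097.8475    18,049.9174
P = 2,097.8475; Macaulay duration = 18,049.9174 / 2,097.8475 = 8.60402 half-year periods = 4.30201 years.
Modified duration = D_Mac / (1 + y) = 4.30201 / 1.0305 = 4.17468 years.

4.1747 years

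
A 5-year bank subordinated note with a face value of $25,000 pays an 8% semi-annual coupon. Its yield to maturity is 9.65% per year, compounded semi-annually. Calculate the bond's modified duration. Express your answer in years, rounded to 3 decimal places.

Periodic yield y = 0.04825. First find Macaulay duration:
  t   CF        PV=CF/(1+0.04825)^t    t·PV
  1     1,000.00       953.9709       953.9709
  2     1,000.00       910.0605     1,820.1210
  3     1,000.00       868.1712     2,604.5137
  4     1,000.00       828.2101     3,312.8403
  5     1,000.00       790.0883     3,950.4416
  6     1,000.00       753.7213     4,522.3276
  7     1,000.00       719.0282     5,033.1972
  8     1,000.00       685.9319     5,487.4556
  9     1,000.00       654.3591     5,889.2321
  10   26,000.00    16,230.2286   162,302.2861
  Σ                 23,393.7701   195,876.3861
P = 23,393.7701; Macaulay duration = 195,876.3861 / 23,393.7701 = 8.37301 half-year periods = 4.18651 years.
Modified duration = D_Mac / (1 + y) = 4.18651 / 1.04825 = 3.99381 years.

3.994 years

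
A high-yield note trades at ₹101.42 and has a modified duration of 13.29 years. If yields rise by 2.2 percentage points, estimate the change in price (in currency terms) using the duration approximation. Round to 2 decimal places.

-₹29.65

Duration approximation: ΔP/P ≈ -D_mod · Δy = -13.29 × (+0.022) = -0.292380.
ΔP ≈ 101.42 × (-0.292380) = -29.6531796.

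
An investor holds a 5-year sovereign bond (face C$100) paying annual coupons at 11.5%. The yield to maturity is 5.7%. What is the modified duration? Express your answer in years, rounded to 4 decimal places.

Periodic yield y = 0.057. First find Macaulay duration:
  t   CF        PV=CF/(1+0.057)^t    t·PV
  1        11.50        10.8798        10.8798
  2        11.50        10.2931        20.5863
  3        11.50         9.7381        29.2142
  4        11.50         9.2129        36.8517
  5       111.50        84.5084       422.5421
  Σ                    124.6324       520.0741
P = 124.6324; Macaulay duration = 520.0741 / 124.6324 = 4.17286 years.
Modified duration = D_Mac / (1 + y) = 4.17286 / 1.057 = 3.94784 years.

3.9478 years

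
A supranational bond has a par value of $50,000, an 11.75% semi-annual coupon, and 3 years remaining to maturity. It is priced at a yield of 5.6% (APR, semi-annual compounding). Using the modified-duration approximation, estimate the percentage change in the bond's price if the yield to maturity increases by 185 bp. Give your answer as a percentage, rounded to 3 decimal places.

Periodic yield y = 0.028. Modified duration first:
  t   CF        PV=CF/(1+0.028)^t    t·PV
  1     2,937.50     2,857.4903     2,857.4903
  2     2,937.50     2,779.6598     5,559.3196
  3     2,937.50     2,703.9492     8,111.8477
  4     2,937.50     2,630.3008    10,521.2032
  5     2,937.50     2,558.6584    12,793.2918
  6    52,937.50    44,854.3678   269,126.2067
  Σ                 58,384.4262   308,969.3592
P = 58,384.4262; D_Mac = 5.29198 half-year periods = 2.64599 yrs; D_mod = 2.64599/(1+0.028) = 2.57392 yrs.
ΔP/P ≈ -D_mod · Δy = -2.57392 × (+0.0185) = -0.047618 = -4.7618%.

-4.762%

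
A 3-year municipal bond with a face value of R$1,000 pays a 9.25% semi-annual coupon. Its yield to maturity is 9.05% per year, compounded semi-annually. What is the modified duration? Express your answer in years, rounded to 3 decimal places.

2.572 years

Periodic yield y = 0.04525. First find Macaulay duration:
  t   CF        PV=CF/(1+0.04525)^t    t·PV
  1        46.25        44.2478        44.2478
  2        46.25        42.3323        84.6645
  3        46.25        40.4996       121.4989
  4        46.25        38.7464       154.9855
  5        46.25        37.0690       185.3450
  6     1,046.25       802.2587     4,813.5520
  Σ                  1,005.1537     5,404.2937
P = 1,005.1537; Macaulay duration = 5,404.2937 / 1,005.1537 = 5.37658 half-year periods = 2.68829 years.
Modified duration = D_Mac / (1 + y) = 2.68829 / 1.04525 = 2.57191 years.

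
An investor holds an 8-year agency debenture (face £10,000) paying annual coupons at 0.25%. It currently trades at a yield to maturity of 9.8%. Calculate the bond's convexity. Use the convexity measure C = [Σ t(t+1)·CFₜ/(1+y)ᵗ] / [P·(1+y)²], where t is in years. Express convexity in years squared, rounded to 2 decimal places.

58.65

With y = 0.098:
  t   CF        PV=CF/(1+0.098)^t    t·PV        t(t+1)·PV
  1        25.00        22.7687        22.7687          45.5373
  2        25.00        20.7365        41.4730         124.4190
  3        25.00        18.8857        56.6571         226.6283
  4        25.00        17.2001        68.8003         344.0017
  5        25.00        15.6649        78.3246         469.9477
  6        25.00        14.2668        85.6007         599.2048
  7        25.00        12.9934        90.9540         727.6318
  8    10,025.00     4,745.3217    37,962.5736     341,663.1628
  Σ                  4,867.8378    38,407.1520     344,200.5334
P = 4,867.8378.
Convexity = Σ t(t+1)·PV / [P·(1+y)²] = 344,200.5334 / (4,867.8378 × 1.205604) = 58.65037.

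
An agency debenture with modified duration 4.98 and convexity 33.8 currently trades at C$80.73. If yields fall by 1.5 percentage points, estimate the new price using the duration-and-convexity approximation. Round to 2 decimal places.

C$87.07

Duration effect: -D_mod·Δy = -4.98 × (-0.015) = +0.074700
Convexity effect: ½·C·(Δy)² = 0.5 × 33.8 × (-0.015)² = +0.0038025
ΔP/P ≈ +0.074700 + 0.0038025 = +0.0785025
New price ≈ 80.73 × (1 + 0.0785025) = 87.067506825.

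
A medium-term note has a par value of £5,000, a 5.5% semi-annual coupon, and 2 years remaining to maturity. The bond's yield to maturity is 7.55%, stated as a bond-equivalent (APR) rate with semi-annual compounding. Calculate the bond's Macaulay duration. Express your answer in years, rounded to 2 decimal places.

Periodic yield y = 0.03775. Discount each cash flow and weight by its period:
  t   CF        PV=CF/(1+0.03775)^t    t·PV
  1       137.50       132.4982       132.4982
  2       137.50       127.6783       255.3567
  3       137.50       123.0338       369.1014
  4     5,137.50     4,429.7668    17,719.0673
  Σ                  4,812.9772    18,476.0236
Price P = Σ PV = 4,812.9772.
Macaulay duration = Σ(t·PV) / P = 18,476.0236 / 4,812.9772 = 3.83879 half-year periods.
In years: 3.83879 / 2 = 1.91940 years.

1.92 years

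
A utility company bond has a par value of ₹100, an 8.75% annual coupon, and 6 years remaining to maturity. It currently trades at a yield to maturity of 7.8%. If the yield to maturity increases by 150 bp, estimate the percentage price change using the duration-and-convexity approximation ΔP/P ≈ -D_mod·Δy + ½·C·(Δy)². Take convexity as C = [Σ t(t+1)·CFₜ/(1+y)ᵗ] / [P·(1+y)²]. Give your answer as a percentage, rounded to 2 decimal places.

-6.56%

With y = 0.078:
  t   CF        PV=CF/(1+0.078)^t    t·PV        t(t+1)·PV
  1         8.75         8.1169         8.1169          16.2338
  2         8.75         7.5296        15.0592          45.1775
  3         8.75         6.9848        20.9543          83.8172
  4         8.75         6.4794        25.9175         129.5875
  5         8.75         6.0106        30.0528         180.3165
  6       108.75        69.2974       415.7842       2,910.4892
  Σ                    104.4185       515.8847       3,365.6216
P = 104.4185; D_Mac = 4.94055 yrs; D_mod = 4.58307 yrs; C = 27.73641.
Duration effect: -4.58307 × (+0.015) = -0.068746
Convexity effect: 0.5 × 27.73641 × (0.015)² = +0.0031203
ΔP/P ≈ -0.068746 + 0.0031203 = -0.065626 = -6.5626%.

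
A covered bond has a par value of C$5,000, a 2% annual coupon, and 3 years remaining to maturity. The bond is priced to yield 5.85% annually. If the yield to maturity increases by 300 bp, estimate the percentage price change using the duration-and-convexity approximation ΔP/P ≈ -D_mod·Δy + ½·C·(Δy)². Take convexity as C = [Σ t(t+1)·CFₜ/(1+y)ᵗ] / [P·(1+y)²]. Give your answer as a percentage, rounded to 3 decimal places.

With y = 0.0585:
  t   CF        PV=CF/(1+0.0585)^t    t·PV        t(t+1)·PV
  1       100.00        94.4733        94.4733         188.9466
  2       100.00        89.2521       178.5041         535.5124
  3     5,100.00     4,300.2885    12,900.8654      51,603.4616
  Σ                  4,484.0138    13,173.8428      52,327.9206
P = 4,484.0138; D_Mac = 2.93796 yrs; D_mod = 2.77559 yrs; C = 10.41561.
Duration effect: -2.77559 × (+0.03) = -0.083268
Convexity effect: 0.5 × 10.41561 × (0.03)² = +0.0046870
ΔP/P ≈ -0.083268 + 0.0046870 = -0.078581 = -7.8581%.

-7.858%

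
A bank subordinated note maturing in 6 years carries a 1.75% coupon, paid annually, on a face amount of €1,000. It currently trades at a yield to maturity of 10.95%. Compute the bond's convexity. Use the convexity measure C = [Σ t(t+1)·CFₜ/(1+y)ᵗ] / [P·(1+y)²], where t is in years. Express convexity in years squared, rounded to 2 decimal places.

With y = 0.1095:
  t   CF        PV=CF/(1+0.1095)^t    t·PV        t(t+1)·PV
  1        17.50        15.7729        15.7729          31.5457
  2        17.50        14.2162        28.4324          85.2972
  3        17.50        12.8132        38.4395         153.7579
  4        17.50        11.5486        46.1943         230.9717
  5        17.50        10.4088        52.0441         312.2646
  6     1,017.50       545.4696     3,272.8178      22,909.7246
  Σ                    610.2293     3,453.7010      23,723.5618
P = 610.2293.
Convexity = Σ t(t+1)·PV / [P·(1+y)²] = 23,723.5618 / (610.2293 × 1.230990) = 31.58146.

31.58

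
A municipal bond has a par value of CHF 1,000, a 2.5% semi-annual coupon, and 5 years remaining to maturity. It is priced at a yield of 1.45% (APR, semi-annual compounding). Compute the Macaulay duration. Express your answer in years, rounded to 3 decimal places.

Periodic yield y = 0.00725. Discount each cash flow and weight by its period:
  t   CF        PV=CF/(1+0.00725)^t    t·PV
  1        12.50        12.4100        12.4100
  2        12.50        12.3207        24.6414
  3        12.50        12.2320        36.6961
  4        12.50        12.1440        48.5759
  5        12.50        12.0566        60.2828
  6        12.50        11.9698        71.8187
  7        12.50        11.8836        83.1854
  8        12.50        11.7981        94.3847
  9        12.50        11.7132       105.4185
  10    1,012.50       941.9379     9,419.3790
  Σ                  1,050.4659     9,956.7926
Price P = Σ PV = 1,050.4659.
Macaulay duration = Σ(t·PV) / P = 9,956.7926 / 1,050.4659 = 9.47845 half-year periods.
In years: 9.47845 / 2 = 4.73923 years.

4.739 years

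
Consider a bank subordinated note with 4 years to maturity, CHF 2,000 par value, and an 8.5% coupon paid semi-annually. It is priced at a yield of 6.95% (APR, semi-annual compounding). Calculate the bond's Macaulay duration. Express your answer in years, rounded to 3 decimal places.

3.489 years

Periodic yield y = 0.03475. Discount each cash flow and weight by its period:
  t   CF        PV=CF/(1+0.03475)^t    t·PV
  1        85.00        82.1454        82.1454
  2        85.00        79.3868       158.7735
  3        85.00        76.7207       230.1621
  4        85.00        74.1442       296.5768
  5        85.00        71.6542       358.2711
  6        85.00        69.2479       415.4871
  7        85.00        66.9223       468.4561
  8     2,085.00     1,586.4361    12,691.4887
  Σ                  2,106.6576    14,701.3609
Price P = Σ PV = 2,106.6576.
Macaulay duration = Σ(t·PV) / P = 14,701.3609 / 2,106.6576 = 6.97852 half-year periods.
In years: 6.97852 / 2 = 3.48926 years.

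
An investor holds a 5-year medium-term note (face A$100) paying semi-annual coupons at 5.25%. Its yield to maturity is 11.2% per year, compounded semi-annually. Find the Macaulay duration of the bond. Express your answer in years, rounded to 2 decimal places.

Periodic yield y = 0.056. Discount each cash flow and weight by its period:
  t   CF        PV=CF/(1+0.056)^t    t·PV
  1        2.625         2.4858         2.4858
  2        2.625         2.3540         4.7079
  3        2.625         2.2291         6.6874
  4        2.625         2.1109         8.4437
  5        2.625         1.9990         9.9949
  6        2.625         1.8930        11.3579
  7        2.625         1.7926        12.5482
  8        2.625         1.6975        13.5803
  9        2.625         1.6075        14.4676
  10     102.625        59.5133       595.1329
  Σ                     77.6827       679.4066
Price P = Σ PV = 77.6827.
Macaulay duration = Σ(t·PV) / P = 679.4066 / 77.6827 = 8.74592 half-year periods.
In years: 8.74592 / 2 = 4.37296 years.

4.37 years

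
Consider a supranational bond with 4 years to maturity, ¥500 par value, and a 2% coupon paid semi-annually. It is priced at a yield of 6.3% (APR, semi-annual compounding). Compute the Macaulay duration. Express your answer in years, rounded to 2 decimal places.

Periodic yield y = 0.0315. Discount each cash flow and weight by its period:
  t   CF        PV=CF/(1+0.0315)^t    t·PV
  1         5.00         4.8473         4.8473
  2         5.00         4.6993         9.3986
  3         5.00         4.5558        13.6673
  4         5.00         4.4167        17.6666
  5         5.00         4.2818        21.4089
  6         5.00         4.1510        24.9061
  7         5.00         4.0243        28.1698
  8       505.00       394.0375     3,152.2997
  Σ                    425.0135     3,272.3643
Price P = Σ PV = 425.0135.
Macaulay duration = Σ(t·PV) / P = 3,272.3643 / 425.0135 = 7.69944 half-year periods.
In years: 7.69944 / 2 = 3.84972 years.

3.85 years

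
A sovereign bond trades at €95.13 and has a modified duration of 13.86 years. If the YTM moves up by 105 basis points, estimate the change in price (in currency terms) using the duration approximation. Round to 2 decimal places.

Duration approximation: ΔP/P ≈ -D_mod · Δy = -13.86 × (+0.0105) = -0.145530.
ΔP ≈ 95.13 × (-0.145530) = -13.8442689.

-€13.84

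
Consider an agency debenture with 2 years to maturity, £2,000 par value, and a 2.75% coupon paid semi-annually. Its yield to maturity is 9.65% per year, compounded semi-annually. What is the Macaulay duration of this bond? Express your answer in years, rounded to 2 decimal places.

1.96 years

Periodic yield y = 0.04825. Discount each cash flow and weight by its period:
  t   CF        PV=CF/(1+0.04825)^t    t·PV
  1        27.50        26.2342        26.2342
  2        27.50        25.0267        50.0533
  3        27.50        23.8747        71.6241
  4     2,027.50     1,679.1960     6,716.7838
  Σ                  1,754.3315     6,864.6955
Price P = Σ PV = 1,754.3315.
Macaulay duration = Σ(t·PV) / P = 6,864.6955 / 1,754.3315 = 3.91300 half-year periods.
In years: 3.91300 / 2 = 1.95650 years.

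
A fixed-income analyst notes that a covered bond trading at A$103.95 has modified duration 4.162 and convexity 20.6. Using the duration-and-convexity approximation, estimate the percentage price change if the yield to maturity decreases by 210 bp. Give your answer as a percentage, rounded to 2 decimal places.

+9.19%

Duration effect: -D_mod·Δy = -4.162 × (-0.021) = +0.087402
Convexity effect: ½·C·(Δy)² = 0.5 × 20.6 × (-0.021)² = +0.0045423
ΔP/P ≈ +0.087402 + 0.0045423 = +0.0919443
= +9.19443%.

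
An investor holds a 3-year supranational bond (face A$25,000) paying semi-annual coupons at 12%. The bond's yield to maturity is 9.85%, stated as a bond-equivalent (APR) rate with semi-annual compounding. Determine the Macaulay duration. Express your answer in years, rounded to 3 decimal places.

2.618 years

Periodic yield y = 0.04925. Discount each cash flow and weight by its period:
  t   CF        PV=CF/(1+0.04925)^t    t·PV
  1     1,500.00     1,429.5926     1,429.5926
  2     1,500.00     1,362.4899     2,724.9799
  3     1,500.00     1,298.5370     3,895.6110
  4     1,500.00     1,237.5859     4,950.3435
  5     1,500.00     1,179.4957     5,897.4786
  6    26,500.00    19,859.6690   119,158.0142
  Σ                 26,367.3701   138,056.0198
Price P = Σ PV = 26,367.3701.
Macaulay duration = Σ(t·PV) / P = 138,056.0198 / 26,367.3701 = 5.23587 half-year periods.
In years: 5.23587 / 2 = 2.61793 years.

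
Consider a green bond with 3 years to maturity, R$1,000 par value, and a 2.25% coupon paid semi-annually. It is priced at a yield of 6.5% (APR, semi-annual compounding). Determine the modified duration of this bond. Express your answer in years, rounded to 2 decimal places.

2.82 years

Periodic yield y = 0.0325. First find Macaulay duration:
  t   CF        PV=CF/(1+0.0325)^t    t·PV
  1        11.25        10.8959        10.8959
  2        11.25        10.5529        21.1058
  3        11.25        10.2207        30.6622
  4        11.25         9.8990        39.5961
  5        11.25         9.5874        47.9372
  6     1,011.25       834.6765     5,008.0588
  Σ                    885.8325     5,158.2560
P = 885.8325; Macaulay duration = 5,158.2560 / 885.8325 = 5.82306 half-year periods = 2.91153 years.
Modified duration = D_Mac / (1 + y) = 2.91153 / 1.0325 = 2.81988 years.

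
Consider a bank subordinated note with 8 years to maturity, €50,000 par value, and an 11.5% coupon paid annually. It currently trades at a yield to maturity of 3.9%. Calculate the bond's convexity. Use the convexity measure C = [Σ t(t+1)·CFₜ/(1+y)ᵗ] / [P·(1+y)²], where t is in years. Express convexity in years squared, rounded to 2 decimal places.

With y = 0.039:
  t   CF        PV=CF/(1+0.039)^t    t·PV        t(t+1)·PV
  1     5,750.00     5,534.1675     5,534.1675      11,068.3349
  2     5,750.00     5,326.4364    10,652.8729      31,958.6187
  3     5,750.00     5,126.5028    15,379.5085      61,518.0340
  4     5,750.00     4,934.0740    19,736.2958      98,681.4790
  5     5,750.00     4,748.8681    23,744.3405     142,466.0429
  6     5,750.00     4,570.6141    27,423.6849     191,965.7941
  7     5,750.00     4,399.0512    30,793.3581     246,346.8644
  8    55,750.00    41,050.6928   328,405.5426   2,955,649.8836
  Σ                 75,690.4069   461,669.7707   3,739,655.0517
P = 75,690.4069.
Convexity = Σ t(t+1)·PV / [P·(1+y)²] = 3,739,655.0517 / (75,690.4069 × 1.079521) = 45.76775.

45.77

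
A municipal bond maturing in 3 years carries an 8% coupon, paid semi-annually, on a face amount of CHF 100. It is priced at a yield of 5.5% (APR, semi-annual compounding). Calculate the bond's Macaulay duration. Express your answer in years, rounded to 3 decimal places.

2.736 years

Periodic yield y = 0.0275. Discount each cash flow and weight by its period:
  t   CF        PV=CF/(1+0.0275)^t    t·PV
  1         4.00         3.8929         3.8929
  2         4.00         3.7888         7.5775
  3         4.00         3.6874        11.0621
  4         4.00         3.5887        14.3547
  5         4.00         3.4926        17.4631
  6       104.00        88.3776       530.2658
  Σ                    106.8280       584.6160
Price P = Σ PV = 106.8280.
Macaulay duration = Σ(t·PV) / P = 584.6160 / 106.8280 = 5.47250 half-year periods.
In years: 5.47250 / 2 = 2.73625 years.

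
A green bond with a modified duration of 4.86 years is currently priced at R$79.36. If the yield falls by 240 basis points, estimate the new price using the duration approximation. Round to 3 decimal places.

Duration approximation: ΔP/P ≈ -D_mod · Δy = -4.86 × (-0.024) = +0.116640.
New price ≈ 79.36 × (1 + 0.116640) = 88.6165504.

R$88.617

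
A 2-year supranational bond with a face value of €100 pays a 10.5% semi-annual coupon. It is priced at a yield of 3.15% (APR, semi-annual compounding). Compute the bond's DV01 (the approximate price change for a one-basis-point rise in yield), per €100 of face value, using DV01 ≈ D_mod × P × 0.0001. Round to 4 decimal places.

€0.0210

Periodic yield y = 0.01575.
  t   CF        PV=CF/(1+0.01575)^t    t·PV
  1         5.25         5.1686         5.1686
  2         5.25         5.0885        10.1769
  3         5.25         5.0096        15.0287
  4       105.25        98.8723       395.4893
  Σ                    114.1389       425.8635
P = 114.1389; D_Mac = 3.73110 half-year periods = 1.86555 yrs; D_mod = 1.83662 yrs.
DV01 ≈ 1.83662 × 114.1389 × 0.0001 = 0.020963.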